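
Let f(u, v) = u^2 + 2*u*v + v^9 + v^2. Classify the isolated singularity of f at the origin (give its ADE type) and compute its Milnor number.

Type A_8, Milnor number mu = 8.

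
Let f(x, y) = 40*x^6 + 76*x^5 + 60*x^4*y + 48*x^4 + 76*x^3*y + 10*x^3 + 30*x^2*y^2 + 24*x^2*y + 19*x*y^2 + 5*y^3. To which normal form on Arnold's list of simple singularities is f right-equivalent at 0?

D4

The Hessian of f at 0 has rank 0. Corank 2; j^3 = (x + y)*(10*x^2 + 14*x*y + 5*y^2) splits into three distinct lines over C (the quadratic factor has nonzero discriminant), so D_4.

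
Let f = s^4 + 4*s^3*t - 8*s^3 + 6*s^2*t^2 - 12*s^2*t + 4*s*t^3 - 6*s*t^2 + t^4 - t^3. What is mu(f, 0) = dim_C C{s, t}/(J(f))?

6

The Hessian of f at 0 is [[0, 0], [0, 0]] with rank 0, so corank 2. A Groebner basis of the Jacobian ideal J(f) in C{s,t} is {t^4, s*t^2 + 2*t^3/3, s^2 + s*t + t^2/4}; counting standard monomials gives mu = 6. Corank 2; j^3 = -(2*s + t)^3 is a perfect cube, so E-series; the 4-jet and mu = 6 give E_6.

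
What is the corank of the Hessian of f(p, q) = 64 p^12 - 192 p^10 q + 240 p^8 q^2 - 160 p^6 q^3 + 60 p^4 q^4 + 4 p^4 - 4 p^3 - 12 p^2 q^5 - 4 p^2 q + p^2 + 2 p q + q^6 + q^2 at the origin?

1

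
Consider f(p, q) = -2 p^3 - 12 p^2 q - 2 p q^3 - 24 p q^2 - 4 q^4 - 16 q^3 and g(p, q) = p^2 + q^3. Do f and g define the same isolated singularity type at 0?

No.

The Hessian of f at 0 has rank 0. Corank 2; j^3 = -2*(p + 2*q)^3 is a perfect cube, so E-series; the 4-jet and mu = 7 give E_7. The Hessian of g at 0 has rank 1. Corank 1: A-series; mu = 2 gives A_2. f is E_7 but g is A_2, hence not right-equivalent.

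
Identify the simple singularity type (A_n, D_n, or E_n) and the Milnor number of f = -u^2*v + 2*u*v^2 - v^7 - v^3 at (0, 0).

Type D_{8}, Milnor number mu = 8.

The Hessian of f at 0 is [[0, 0], [0, 0]] with rank 0, so corank 2. A Groebner basis of the Jacobian ideal J(f) in C{u,v} is {u^2/7 + v^6 - v^2/7, u^3 - v^3, u*v - v^2}; counting standard monomials gives mu = 8. Corank 2; j^3 = -v*(u - v)^2 has shape L^2 M (L != M), so D-series; mu = 8 gives D_8.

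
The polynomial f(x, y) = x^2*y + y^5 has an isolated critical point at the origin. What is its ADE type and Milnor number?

The Hessian of f at 0 has rank 0. Corank 2; j^3 = x^2*y has shape L^2 M (L != M), so D-series; mu = 6 gives D_6.

Type D6, Milnor number mu = 6.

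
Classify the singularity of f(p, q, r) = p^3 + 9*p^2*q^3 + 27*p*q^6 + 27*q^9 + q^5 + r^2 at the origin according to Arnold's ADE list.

The Hessian of f at 0 has rank 1. Corank 2; j^3 = p^3 is a perfect cube, so E-series; the 5-jet and mu = 8 give E_8.

E8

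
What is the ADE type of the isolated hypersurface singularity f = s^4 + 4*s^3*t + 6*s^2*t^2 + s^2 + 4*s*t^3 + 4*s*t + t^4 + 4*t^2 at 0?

A_{3}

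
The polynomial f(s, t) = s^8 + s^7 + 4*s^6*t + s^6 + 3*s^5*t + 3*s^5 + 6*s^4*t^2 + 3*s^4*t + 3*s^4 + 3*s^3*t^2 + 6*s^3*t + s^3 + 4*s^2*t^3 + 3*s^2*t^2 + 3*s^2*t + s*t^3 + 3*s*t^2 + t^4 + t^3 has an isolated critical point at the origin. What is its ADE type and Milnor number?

Type E_{7}, Milnor number mu = 7.

The Hessian of f at 0 has rank 0. Corank 2; j^3 = (s + t)^3 is a perfect cube, so E-series; the 4-jet and mu = 7 give E_7.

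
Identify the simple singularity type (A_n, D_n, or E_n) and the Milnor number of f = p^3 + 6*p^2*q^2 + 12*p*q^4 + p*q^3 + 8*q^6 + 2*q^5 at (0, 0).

The Hessian of f at 0 has rank 0. Corank 2; j^3 = p^3 is a perfect cube, so E-series; the 4-jet and mu = 7 give E_7.

Type E_{7}, Milnor number mu = 7.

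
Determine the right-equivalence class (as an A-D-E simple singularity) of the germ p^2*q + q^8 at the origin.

D9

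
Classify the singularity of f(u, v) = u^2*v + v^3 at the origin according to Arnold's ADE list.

D_{4}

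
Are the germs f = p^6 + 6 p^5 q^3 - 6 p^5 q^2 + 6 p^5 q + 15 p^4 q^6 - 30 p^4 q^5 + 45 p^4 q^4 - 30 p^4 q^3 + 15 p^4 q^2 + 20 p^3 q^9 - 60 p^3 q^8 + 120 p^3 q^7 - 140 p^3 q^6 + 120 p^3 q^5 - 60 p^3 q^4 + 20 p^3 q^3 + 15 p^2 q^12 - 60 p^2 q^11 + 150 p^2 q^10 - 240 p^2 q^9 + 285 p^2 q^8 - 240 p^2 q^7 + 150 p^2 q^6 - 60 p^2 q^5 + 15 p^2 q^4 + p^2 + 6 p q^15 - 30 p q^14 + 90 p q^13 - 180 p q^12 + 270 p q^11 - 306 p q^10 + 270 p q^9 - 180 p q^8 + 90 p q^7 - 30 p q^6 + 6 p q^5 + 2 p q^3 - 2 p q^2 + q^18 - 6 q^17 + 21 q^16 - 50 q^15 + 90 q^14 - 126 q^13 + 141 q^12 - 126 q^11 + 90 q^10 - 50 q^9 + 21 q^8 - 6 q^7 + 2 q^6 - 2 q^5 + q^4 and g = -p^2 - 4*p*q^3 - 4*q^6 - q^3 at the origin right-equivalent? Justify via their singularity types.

The Hessian of f at 0 has rank 1. Corank 1: A-series; mu = 5 gives A_5. The Hessian of g at 0 has rank 1. Corank 1: A-series; mu = 2 gives A_2. f is A_5 but g is A_2, hence not right-equivalent.

No.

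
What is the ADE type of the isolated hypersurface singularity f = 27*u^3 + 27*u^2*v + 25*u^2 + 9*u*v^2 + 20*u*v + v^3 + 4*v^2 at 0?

The Hessian of f at 0 has rank 1. Corank 1: A-series; mu = 2 gives A_2.

A_2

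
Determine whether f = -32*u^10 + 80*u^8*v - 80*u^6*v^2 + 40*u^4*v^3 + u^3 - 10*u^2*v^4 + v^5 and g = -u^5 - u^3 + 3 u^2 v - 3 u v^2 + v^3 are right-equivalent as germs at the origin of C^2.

Yes.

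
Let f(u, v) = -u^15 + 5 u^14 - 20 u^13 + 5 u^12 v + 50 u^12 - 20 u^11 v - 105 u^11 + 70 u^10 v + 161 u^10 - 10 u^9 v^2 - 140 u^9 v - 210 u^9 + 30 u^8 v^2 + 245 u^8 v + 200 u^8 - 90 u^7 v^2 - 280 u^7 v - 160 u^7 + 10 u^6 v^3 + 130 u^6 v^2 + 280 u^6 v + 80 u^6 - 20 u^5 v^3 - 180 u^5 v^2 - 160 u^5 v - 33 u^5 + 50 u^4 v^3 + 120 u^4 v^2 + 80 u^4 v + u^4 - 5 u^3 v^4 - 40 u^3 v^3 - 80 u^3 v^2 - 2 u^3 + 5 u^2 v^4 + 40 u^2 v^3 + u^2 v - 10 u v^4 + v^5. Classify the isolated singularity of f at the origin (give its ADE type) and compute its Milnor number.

Type D_6, Milnor number mu = 6.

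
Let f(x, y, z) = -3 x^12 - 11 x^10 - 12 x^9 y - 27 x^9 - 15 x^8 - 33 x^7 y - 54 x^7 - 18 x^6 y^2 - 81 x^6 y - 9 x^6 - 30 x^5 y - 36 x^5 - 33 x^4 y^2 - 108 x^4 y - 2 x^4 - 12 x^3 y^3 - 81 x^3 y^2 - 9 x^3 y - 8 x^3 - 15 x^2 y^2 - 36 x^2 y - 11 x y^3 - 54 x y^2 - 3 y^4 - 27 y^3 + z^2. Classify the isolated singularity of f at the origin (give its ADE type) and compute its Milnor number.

The Hessian of f at 0 has rank 1. Corank 2; j^3 = -(2*x + 3*y)^3 is a perfect cube, so E-series; the 4-jet and mu = 7 give E_7.

Type E_{7}, Milnor number mu = 7.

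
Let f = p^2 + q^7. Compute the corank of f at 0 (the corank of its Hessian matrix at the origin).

Hessian at 0 has rank 1.

1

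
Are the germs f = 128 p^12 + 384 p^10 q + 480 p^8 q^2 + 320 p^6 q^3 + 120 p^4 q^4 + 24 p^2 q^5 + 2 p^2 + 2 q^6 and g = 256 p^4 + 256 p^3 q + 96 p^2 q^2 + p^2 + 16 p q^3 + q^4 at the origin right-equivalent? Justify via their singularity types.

The Hessian of f at 0 is [[4, 0], [0, 0]] with rank 1, so corank 1. A Groebner basis of the Jacobian ideal J(f) in C{p,q} is {q^5, p}; counting standard monomials gives mu = 5. Corank 1: A-series; mu = 5 gives A_5. The Hessian of g at 0 is [[2, 0], [0, 0]] with rank 1, so corank 1. A Groebner basis of the Jacobian ideal J(g) in C{p,q} is {q^3, p}; counting standard monomials gives mu = 3. Corank 1: A-series; mu = 3 gives A_3. f is A_5 but g is A_3, hence not right-equivalent.

No.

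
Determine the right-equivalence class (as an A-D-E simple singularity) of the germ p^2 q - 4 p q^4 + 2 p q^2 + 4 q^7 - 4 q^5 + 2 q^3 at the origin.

The Hessian of f at 0 has rank 0. Corank 2; j^3 = q*(p^2 + 2*p*q + 2*q^2) splits into three distinct lines over C (the quadratic factor has nonzero discriminant), so D_4.

D4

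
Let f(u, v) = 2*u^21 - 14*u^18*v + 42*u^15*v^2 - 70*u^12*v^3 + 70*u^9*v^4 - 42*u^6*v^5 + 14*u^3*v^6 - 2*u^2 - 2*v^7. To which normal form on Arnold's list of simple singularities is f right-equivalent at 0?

A_6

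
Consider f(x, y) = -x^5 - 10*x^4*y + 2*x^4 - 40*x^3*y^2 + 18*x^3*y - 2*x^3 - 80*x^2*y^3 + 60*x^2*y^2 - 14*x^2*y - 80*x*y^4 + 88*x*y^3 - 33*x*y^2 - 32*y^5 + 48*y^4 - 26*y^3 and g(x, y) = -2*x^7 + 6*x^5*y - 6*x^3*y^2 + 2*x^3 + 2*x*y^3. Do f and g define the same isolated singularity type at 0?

The Hessian of f at 0 has rank 0. Corank 2; j^3 = -(x + 2*y)*(2*x^2 + 10*x*y + 13*y^2) splits into three distinct lines over C (the quadratic factor has nonzero discriminant), so D_4. The Hessian of g at 0 has rank 0. Corank 2; j^3 = 2*x^3 is a perfect cube, so E-series; the 4-jet and mu = 7 give E_7. f is D_4 but g is E_7, hence not right-equivalent.

No.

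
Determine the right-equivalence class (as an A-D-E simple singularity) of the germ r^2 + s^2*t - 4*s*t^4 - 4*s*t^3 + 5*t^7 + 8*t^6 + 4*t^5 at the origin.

The Hessian of f at 0 has rank 1. Corank 2; j^3 = s^2*t has shape L^2 M (L != M), so D-series; mu = 8 gives D_8.

D_{8}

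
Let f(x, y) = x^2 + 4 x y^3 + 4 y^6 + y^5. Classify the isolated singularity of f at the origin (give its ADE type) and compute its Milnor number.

The Hessian of f at 0 has rank 1. Corank 1: A-series; mu = 4 gives A_4.

Type A_{4}, Milnor number mu = 4.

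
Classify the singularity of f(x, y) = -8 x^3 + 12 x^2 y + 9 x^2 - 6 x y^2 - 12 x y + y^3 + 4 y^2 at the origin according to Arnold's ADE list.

A_{2}

The Hessian of f at 0 has rank 1. Corank 1: A-series; mu = 2 gives A_2.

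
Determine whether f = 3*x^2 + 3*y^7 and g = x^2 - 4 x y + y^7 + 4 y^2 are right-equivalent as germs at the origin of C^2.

The Hessian of f at 0 is [[6, 0], [0, 0]] with rank 1, so corank 1. A Groebner basis of the Jacobian ideal J(f) in C{x,y} is {y^6, x}; counting standard monomials gives mu = 6. Corank 1: A-series; mu = 6 gives A_6. The Hessian of g at 0 is [[2, -4], [-4, 8]] with rank 1, so corank 1. A Groebner basis of the Jacobian ideal J(g) in C{x,y} is {y^6, x - 2*y}; counting standard monomials gives mu = 6. Corank 1: A-series; mu = 6 gives A_6. Both have type A_6, hence right-equivalent.

Yes.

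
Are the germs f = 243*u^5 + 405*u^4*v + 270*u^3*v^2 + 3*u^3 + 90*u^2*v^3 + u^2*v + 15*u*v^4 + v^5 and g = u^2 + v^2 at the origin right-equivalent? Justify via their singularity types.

No.

The Hessian of f at 0 has rank 0. Corank 2; j^3 = u^2*(3*u + v) has shape L^2 M (L != M), so D-series; mu = 6 gives D_6. The Hessian of g at 0 has rank 2. Corank 0: nondegenerate Morse point, so A_1. f is D_6 but g is A_1, hence not right-equivalent.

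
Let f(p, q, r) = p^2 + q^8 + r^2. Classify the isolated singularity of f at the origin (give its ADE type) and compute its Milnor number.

Type A_7, Milnor number mu = 7.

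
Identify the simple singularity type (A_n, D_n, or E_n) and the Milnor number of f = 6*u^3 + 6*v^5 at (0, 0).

Type E_{8}, Milnor number mu = 8.

The Hessian of f at 0 is [[0, 0], [0, 0]] with rank 0, so corank 2. A Groebner basis of the Jacobian ideal J(f) in C{u,v} is {v^4, u^2}; counting standard monomials gives mu = 8. Corank 2; j^3 = 6*u^3 is a perfect cube, so E-series; the 5-jet and mu = 8 give E_8.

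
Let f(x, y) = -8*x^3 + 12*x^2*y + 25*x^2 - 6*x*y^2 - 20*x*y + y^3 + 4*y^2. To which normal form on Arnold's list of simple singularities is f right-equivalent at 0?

The Hessian of f at 0 has rank 1. Corank 1: A-series; mu = 2 gives A_2.

A2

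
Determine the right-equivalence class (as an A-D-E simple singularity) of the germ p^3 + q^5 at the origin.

The Hessian of f at 0 has rank 0. Corank 2; j^3 = p^3 is a perfect cube, so E-series; the 5-jet and mu = 8 give E_8.

E_{8}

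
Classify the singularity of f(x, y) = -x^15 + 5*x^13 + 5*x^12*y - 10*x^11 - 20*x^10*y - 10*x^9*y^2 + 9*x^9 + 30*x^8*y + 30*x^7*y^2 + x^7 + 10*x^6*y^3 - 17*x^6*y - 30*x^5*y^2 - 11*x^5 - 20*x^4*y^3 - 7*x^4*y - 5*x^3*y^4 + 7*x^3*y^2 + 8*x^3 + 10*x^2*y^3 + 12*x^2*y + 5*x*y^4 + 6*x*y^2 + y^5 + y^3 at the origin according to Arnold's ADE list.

E_{8}

The Hessian of f at 0 has rank 0. Corank 2; j^3 = (2*x + y)^3 is a perfect cube, so E-series; the 5-jet and mu = 8 give E_8.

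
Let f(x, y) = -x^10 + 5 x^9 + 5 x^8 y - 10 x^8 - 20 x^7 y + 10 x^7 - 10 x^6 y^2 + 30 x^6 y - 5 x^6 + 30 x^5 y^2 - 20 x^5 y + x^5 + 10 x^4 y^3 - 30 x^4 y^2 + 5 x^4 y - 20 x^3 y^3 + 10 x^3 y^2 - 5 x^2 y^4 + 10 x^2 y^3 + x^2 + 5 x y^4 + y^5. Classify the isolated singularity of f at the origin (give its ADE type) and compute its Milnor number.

Type A_{4}, Milnor number mu = 4.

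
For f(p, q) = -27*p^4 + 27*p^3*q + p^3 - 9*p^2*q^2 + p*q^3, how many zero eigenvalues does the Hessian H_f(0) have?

2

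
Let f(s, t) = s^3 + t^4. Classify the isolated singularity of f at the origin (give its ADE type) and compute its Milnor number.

Type E6, Milnor number mu = 6.

The Hessian of f at 0 has rank 0. Corank 2; j^3 = s^3 is a perfect cube, so E-series; the 4-jet and mu = 6 give E_6.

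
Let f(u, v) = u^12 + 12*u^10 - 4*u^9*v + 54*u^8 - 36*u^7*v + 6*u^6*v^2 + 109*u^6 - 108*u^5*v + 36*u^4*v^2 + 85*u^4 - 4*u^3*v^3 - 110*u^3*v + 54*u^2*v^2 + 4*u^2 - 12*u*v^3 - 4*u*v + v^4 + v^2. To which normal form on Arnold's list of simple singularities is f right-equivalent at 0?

A_{3}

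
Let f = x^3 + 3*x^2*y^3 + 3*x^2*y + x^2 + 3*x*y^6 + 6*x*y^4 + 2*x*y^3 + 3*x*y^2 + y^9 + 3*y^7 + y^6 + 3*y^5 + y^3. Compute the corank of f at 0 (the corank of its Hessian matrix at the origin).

1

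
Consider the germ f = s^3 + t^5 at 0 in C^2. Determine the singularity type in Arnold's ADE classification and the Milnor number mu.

Type E_{8}, Milnor number mu = 8.

The Hessian of f at 0 has rank 0. Corank 2; j^3 = s^3 is a perfect cube, so E-series; the 5-jet and mu = 8 give E_8.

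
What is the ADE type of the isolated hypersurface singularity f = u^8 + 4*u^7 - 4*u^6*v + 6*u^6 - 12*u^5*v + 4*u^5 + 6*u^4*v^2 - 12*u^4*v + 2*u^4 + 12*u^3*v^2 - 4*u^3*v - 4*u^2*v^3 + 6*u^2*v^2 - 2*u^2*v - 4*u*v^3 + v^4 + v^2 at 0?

The Hessian of f at 0 is [[0, 0], [0, 2]] with rank 1, so corank 1. A Groebner basis of the Jacobian ideal J(f) in C{u,v} is {u^2 - v, u*v, v^2}; counting standard monomials gives mu = 3. Corank 1: A-series; mu = 3 gives A_3.

A_3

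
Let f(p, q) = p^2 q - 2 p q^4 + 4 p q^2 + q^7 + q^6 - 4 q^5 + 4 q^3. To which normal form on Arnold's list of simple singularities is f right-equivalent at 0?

D7

The Hessian of f at 0 has rank 0. Corank 2; j^3 = q*(p + 2*q)^2 has shape L^2 M (L != M), so D-series; mu = 7 gives D_7.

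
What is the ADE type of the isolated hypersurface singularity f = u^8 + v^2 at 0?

The Hessian of f at 0 has rank 1. Corank 1: A-series; mu = 7 gives A_7.

A7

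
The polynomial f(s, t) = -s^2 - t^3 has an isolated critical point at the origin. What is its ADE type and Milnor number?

The Hessian of f at 0 has rank 1. Corank 1: A-series; mu = 2 gives A_2.

Type A_{2}, Milnor number mu = 2.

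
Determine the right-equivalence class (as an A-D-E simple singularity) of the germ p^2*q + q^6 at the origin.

The Hessian of f at 0 is [[0, 0], [0, 0]] with rank 0, so corank 2. A Groebner basis of the Jacobian ideal J(f) in C{p,q} is {p^2/6 + q^5, p^3, p*q}; counting standard monomials gives mu = 7. Corank 2; j^3 = p^2*q has shape L^2 M (L != M), so D-series; mu = 7 gives D_7.

D_7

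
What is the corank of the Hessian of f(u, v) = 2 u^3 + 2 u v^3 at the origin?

2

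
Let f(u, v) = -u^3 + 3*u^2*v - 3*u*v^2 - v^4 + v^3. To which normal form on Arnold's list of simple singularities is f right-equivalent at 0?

E_6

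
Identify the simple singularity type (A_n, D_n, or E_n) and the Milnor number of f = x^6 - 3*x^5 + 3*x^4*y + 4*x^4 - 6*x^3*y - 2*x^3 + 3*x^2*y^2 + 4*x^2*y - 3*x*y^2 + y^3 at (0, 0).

Type D_{4}, Milnor number mu = 4.

The Hessian of f at 0 is [[0, 0], [0, 0]] with rank 0, so corank 2. A Groebner basis of the Jacobian ideal J(f) in C{x,y} is {y^3, x^2 - 3*y^2/2, x*y - 3*y^2/2}; counting standard monomials gives mu = 4. Corank 2; j^3 = -(x - y)*(2*x^2 - 2*x*y + y^2) splits into three distinct lines over C (the quadratic factor has nonzero discriminant), so D_4.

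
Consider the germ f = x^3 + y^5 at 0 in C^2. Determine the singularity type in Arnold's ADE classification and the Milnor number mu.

The Hessian of f at 0 is [[0, 0], [0, 0]] with rank 0, so corank 2. A Groebner basis of the Jacobian ideal J(f) in C{x,y} is {y^4, x^2}; counting standard monomials gives mu = 8. Corank 2; j^3 = x^3 is a perfect cube, so E-series; the 5-jet and mu = 8 give E_8.

Type E8, Milnor number mu = 8.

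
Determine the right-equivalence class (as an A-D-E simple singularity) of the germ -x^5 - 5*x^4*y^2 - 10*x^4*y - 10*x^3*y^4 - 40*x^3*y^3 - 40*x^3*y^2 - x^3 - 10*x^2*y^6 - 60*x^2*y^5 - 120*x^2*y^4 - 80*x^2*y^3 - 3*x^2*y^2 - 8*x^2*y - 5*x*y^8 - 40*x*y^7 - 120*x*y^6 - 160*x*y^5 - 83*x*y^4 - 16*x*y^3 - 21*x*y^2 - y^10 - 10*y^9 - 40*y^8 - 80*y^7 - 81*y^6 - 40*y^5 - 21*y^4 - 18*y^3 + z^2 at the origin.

D_6

The Hessian of f at 0 is [[0, 0, 0], [0, 0, 0], [0, 0, 2]] with rank 1, so corank 2. A Groebner basis of the Jacobian ideal J(f) in C{x,y,z} is {x^3 + 27*x^2 + 135*x*y + 162*y^2, x^2*y - 39*x^2/4 - 99*x*y/2 - 243*y^2/4, 7*x^2/2 + x*y^2 + 18*x*y + 45*y^2/2, -5*x^2/4 - 13*x*y/2 + y^3 - 33*y^2/4, z}; counting standard monomials gives mu = 6. Corank 2; j^3 = -(x + 2*y)*(x + 3*y)^2 has shape L^2 M (L != M), so D-series; mu = 6 gives D_6.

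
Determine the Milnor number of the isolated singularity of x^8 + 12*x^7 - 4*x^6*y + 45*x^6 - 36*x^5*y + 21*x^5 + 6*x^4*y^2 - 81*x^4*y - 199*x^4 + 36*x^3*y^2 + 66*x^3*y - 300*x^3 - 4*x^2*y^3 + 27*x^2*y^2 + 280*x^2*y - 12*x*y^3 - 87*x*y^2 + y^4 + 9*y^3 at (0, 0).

5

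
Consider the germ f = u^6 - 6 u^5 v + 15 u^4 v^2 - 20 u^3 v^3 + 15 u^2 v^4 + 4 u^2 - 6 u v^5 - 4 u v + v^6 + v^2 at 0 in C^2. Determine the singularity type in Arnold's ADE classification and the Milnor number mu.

Type A5, Milnor number mu = 5.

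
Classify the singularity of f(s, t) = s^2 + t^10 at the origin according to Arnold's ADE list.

The Hessian of f at 0 has rank 1. Corank 1: A-series; mu = 9 gives A_9.

A9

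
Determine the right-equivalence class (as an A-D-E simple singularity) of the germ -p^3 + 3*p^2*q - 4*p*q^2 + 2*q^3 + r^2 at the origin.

D_{4}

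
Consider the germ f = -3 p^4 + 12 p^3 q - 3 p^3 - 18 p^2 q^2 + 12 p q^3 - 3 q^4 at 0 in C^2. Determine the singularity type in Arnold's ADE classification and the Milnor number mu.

The Hessian of f at 0 is [[0, 0], [0, 0]] with rank 0, so corank 2. A Groebner basis of the Jacobian ideal J(f) in C{p,q} is {q^4, p*q^2 - q^3/3, p^2}; counting standard monomials gives mu = 6. Corank 2; j^3 = -3*p^3 is a perfect cube, so E-series; the 4-jet and mu = 6 give E_6.

Type E6, Milnor number mu = 6.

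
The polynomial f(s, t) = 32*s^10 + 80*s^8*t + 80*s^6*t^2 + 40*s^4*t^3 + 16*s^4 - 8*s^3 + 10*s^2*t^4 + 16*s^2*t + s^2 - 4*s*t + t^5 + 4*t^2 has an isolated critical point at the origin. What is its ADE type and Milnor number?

Type A4, Milnor number mu = 4.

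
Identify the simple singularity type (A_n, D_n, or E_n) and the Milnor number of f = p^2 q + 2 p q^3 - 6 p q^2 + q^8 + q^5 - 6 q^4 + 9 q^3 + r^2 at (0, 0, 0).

Type D_{9}, Milnor number mu = 9.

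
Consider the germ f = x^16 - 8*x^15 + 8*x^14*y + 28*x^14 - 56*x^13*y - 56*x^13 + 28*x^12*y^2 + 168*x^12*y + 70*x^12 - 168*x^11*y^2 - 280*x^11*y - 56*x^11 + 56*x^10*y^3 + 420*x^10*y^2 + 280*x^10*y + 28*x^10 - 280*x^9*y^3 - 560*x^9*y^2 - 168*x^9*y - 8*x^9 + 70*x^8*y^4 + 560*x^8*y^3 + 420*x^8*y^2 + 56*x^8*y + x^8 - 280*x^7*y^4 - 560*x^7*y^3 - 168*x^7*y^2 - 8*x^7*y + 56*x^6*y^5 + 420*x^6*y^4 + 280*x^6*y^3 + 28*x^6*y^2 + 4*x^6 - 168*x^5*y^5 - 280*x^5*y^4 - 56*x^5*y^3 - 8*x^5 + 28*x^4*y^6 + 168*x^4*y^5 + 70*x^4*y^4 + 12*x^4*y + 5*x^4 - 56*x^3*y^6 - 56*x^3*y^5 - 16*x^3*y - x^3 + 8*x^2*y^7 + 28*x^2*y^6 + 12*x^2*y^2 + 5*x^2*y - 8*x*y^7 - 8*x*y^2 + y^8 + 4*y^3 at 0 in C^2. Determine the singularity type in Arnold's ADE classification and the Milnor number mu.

Type D9, Milnor number mu = 9.

The Hessian of f at 0 is [[0, 0], [0, 0]] with rank 0, so corank 2. A Groebner basis of the Jacobian ideal J(f) in C{x,y} is {x^2*y^2 - x*y^2/2 + y^3, 519*x^2*y/16 - x^2/32 + x*y^3 - 3*x*y^2/2 - 509*x*y/32 + 3*y^3/2 + 511*y^2/16, 2067*x^2*y/32 - 3*x^2/64 - 7*x*y^2/4 - 2039*x*y/64 + y^4 + 3*y^3/2 + 2045*y^2/32, x^3 - x^2*y - x^2/2 + 3*x*y/2 - y^2}; counting standard monomials gives mu = 9. Corank 2; j^3 = -(x - 2*y)^2*(x - y) has shape L^2 M (L != M), so D-series; mu = 9 gives D_9.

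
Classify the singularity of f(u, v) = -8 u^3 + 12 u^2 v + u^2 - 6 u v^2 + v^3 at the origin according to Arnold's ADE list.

A2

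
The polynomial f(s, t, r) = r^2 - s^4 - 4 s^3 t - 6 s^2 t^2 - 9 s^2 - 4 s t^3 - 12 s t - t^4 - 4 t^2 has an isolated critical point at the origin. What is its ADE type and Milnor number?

Type A_{3}, Milnor number mu = 3.

The Hessian of f at 0 has rank 2. Corank 1: A-series; mu = 3 gives A_3.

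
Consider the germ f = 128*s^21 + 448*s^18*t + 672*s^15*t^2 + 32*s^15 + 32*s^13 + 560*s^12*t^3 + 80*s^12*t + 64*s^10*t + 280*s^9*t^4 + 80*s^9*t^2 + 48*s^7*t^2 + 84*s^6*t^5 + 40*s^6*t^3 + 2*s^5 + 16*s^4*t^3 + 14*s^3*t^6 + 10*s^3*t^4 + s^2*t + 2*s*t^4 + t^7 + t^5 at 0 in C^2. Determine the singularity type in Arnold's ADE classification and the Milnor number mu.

The Hessian of f at 0 is [[0, 0], [0, 0]] with rank 0, so corank 2. A Groebner basis of the Jacobian ideal J(f) in C{s,t} is {s*t + t^4, s*t^2, s^2 - 5*s*t}; counting standard monomials gives mu = 6. Corank 2; j^3 = s^2*t has shape L^2 M (L != M), so D-series; mu = 6 gives D_6.

Type D6, Milnor number mu = 6.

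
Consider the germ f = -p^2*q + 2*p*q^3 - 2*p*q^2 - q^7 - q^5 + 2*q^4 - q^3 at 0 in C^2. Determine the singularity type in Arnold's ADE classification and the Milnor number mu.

The Hessian of f at 0 has rank 0. Corank 2; j^3 = -q*(p + q)^2 has shape L^2 M (L != M), so D-series; mu = 8 gives D_8.

Type D_8, Milnor number mu = 8.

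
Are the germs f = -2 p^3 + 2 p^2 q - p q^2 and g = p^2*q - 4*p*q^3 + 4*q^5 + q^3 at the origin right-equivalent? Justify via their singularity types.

Yes.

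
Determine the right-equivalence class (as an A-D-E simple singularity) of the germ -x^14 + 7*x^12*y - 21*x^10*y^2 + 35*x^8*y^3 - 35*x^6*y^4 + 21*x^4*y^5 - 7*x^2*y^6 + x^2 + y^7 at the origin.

The Hessian of f at 0 has rank 1. Corank 1: A-series; mu = 6 gives A_6.

A_6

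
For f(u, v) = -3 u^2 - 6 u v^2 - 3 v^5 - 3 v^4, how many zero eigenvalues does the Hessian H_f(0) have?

1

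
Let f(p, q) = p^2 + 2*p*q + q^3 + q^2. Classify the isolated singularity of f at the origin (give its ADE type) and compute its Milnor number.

Type A_{2}, Milnor number mu = 2.

The Hessian of f at 0 has rank 1. Corank 1: A-series; mu = 2 gives A_2.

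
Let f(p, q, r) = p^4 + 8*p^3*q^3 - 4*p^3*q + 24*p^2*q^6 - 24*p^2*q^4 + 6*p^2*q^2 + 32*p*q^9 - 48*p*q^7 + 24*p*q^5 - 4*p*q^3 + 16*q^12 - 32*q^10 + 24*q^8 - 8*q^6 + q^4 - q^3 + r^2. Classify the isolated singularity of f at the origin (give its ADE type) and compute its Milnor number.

Type E6, Milnor number mu = 6.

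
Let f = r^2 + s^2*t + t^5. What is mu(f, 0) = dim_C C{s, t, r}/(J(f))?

6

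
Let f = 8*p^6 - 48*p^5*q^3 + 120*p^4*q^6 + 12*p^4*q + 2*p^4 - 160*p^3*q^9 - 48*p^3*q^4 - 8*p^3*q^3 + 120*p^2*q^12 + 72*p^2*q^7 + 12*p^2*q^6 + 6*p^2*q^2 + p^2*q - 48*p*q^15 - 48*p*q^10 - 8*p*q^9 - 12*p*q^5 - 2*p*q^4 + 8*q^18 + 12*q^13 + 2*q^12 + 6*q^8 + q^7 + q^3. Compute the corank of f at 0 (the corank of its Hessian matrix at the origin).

2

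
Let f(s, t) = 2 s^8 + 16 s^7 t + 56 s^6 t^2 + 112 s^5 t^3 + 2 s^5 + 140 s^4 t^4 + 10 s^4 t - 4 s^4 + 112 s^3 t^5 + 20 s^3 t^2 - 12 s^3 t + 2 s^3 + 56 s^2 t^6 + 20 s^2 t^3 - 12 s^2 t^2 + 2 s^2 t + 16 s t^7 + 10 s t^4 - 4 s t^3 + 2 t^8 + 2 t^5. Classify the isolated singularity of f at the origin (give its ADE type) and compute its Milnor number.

Type D_{9}, Milnor number mu = 9.

The Hessian of f at 0 has rank 0. Corank 2; j^3 = 2*s^2*(s + t) has shape L^2 M (L != M), so D-series; mu = 9 gives D_9.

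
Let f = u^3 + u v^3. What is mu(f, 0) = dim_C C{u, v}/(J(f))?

The Hessian of f at 0 has rank 0. Corank 2; j^3 = u^3 is a perfect cube, so E-series; the 4-jet and mu = 7 give E_7.

7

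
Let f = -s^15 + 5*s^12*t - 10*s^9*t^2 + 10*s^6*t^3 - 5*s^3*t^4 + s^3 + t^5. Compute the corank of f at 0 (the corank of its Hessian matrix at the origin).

Hessian at 0 has rank 0.

2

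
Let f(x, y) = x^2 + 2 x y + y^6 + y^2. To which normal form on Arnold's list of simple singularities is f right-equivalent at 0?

A_{5}

The Hessian of f at 0 has rank 1. Corank 1: A-series; mu = 5 gives A_5.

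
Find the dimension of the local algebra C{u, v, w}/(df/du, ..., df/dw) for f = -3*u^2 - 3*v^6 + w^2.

The Hessian of f at 0 has rank 2. Corank 1: A-series; mu = 5 gives A_5.

5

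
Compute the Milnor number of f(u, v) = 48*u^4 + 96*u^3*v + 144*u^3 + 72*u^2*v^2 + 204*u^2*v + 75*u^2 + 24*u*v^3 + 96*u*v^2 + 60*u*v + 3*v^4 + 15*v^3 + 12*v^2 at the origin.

The Hessian of f at 0 has rank 1. Corank 1: A-series; mu = 2 gives A_2.

2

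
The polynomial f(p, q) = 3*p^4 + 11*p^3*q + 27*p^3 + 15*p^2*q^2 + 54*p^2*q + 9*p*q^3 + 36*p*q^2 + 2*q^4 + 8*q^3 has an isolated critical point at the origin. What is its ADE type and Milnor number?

The Hessian of f at 0 has rank 0. Corank 2; j^3 = (3*p + 2*q)^3 is a perfect cube, so E-series; the 4-jet and mu = 7 give E_7.

Type E7, Milnor number mu = 7.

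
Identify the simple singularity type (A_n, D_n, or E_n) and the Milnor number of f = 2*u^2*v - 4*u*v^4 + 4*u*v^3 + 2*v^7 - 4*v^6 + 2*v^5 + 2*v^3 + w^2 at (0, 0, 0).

Type D_4, Milnor number mu = 4.

The Hessian of f at 0 has rank 1. Corank 2; j^3 = 2*v*(u^2 + v^2) splits into three distinct lines over C (the quadratic factor has nonzero discriminant), so D_4.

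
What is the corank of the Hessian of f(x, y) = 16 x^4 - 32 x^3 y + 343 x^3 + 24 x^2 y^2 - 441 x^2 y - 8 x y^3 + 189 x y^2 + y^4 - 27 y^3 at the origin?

Hessian at 0 has rank 0.

2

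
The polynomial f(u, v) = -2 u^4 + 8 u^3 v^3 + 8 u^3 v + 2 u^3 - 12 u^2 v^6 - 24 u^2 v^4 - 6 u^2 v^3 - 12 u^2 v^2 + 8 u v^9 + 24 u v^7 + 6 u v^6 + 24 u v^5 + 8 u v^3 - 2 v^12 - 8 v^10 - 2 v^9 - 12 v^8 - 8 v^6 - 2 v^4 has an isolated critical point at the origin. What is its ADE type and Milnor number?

Type E6, Milnor number mu = 6.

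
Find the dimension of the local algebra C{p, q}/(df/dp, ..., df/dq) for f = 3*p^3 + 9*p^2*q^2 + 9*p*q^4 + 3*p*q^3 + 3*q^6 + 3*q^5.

The Hessian of f at 0 has rank 0. Corank 2; j^3 = 3*p^3 is a perfect cube, so E-series; the 4-jet and mu = 7 give E_7.

7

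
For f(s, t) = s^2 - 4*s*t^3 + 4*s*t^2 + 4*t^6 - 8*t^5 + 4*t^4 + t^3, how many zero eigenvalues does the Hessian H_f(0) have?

1

The Hessian at 0 is [[2, 0], [0, 0]] of rank 1; hence corank 1.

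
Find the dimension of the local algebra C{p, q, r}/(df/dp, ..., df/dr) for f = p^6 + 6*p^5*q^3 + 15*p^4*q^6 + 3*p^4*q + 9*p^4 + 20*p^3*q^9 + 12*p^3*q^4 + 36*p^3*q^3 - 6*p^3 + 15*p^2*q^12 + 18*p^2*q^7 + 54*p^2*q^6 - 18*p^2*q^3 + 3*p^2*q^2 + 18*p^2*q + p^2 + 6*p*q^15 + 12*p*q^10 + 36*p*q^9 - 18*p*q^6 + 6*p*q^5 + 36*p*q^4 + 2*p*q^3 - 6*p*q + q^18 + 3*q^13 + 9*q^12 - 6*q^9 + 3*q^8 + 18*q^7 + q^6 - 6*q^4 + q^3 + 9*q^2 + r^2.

2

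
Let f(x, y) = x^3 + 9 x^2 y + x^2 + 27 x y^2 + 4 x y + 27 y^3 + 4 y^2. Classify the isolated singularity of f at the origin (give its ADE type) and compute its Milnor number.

Type A_2, Milnor number mu = 2.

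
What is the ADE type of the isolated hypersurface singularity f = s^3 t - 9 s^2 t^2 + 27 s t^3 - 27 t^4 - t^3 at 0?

E_7

The Hessian of f at 0 has rank 0. Corank 2; j^3 = -t^3 is a perfect cube, so E-series; the 4-jet and mu = 7 give E_7.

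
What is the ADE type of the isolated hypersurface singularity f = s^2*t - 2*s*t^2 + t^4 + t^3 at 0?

D5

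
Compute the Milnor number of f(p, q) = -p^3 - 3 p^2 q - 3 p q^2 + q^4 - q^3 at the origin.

The Hessian of f at 0 has rank 0. Corank 2; j^3 = -(p + q)^3 is a perfect cube, so E-series; the 4-jet and mu = 6 give E_6.

6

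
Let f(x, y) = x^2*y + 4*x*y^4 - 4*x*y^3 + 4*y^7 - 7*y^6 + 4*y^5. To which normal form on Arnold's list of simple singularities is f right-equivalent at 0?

D7

The Hessian of f at 0 has rank 0. Corank 2; j^3 = x^2*y has shape L^2 M (L != M), so D-series; mu = 7 gives D_7.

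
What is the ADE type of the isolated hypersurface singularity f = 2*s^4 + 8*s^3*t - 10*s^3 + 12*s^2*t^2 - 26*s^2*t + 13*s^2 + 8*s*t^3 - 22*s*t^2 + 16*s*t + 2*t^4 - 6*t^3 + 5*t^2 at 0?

A_1

The Hessian of f at 0 has rank 2. Corank 0: nondegenerate Morse point, so A_1.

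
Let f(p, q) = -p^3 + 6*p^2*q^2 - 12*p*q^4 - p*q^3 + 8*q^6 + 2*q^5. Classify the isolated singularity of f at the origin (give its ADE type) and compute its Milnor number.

Type E_{7}, Milnor number mu = 7.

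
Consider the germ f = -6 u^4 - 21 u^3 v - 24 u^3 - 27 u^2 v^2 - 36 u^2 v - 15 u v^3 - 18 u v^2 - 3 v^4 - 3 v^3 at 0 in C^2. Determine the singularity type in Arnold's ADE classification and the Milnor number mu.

Type E7, Milnor number mu = 7.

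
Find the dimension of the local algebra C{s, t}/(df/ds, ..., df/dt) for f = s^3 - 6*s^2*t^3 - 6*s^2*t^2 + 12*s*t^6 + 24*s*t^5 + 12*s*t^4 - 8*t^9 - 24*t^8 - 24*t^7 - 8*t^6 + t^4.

6

The Hessian of f at 0 has rank 0. Corank 2; j^3 = s^3 is a perfect cube, so E-series; the 4-jet and mu = 6 give E_6.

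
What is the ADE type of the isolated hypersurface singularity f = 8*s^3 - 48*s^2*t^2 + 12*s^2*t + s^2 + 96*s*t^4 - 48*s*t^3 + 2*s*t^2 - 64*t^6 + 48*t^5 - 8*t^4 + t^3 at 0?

A2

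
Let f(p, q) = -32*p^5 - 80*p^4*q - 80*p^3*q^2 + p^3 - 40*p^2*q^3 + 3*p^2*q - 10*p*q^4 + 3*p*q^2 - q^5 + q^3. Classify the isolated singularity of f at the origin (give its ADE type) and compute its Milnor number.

Type E_8, Milnor number mu = 8.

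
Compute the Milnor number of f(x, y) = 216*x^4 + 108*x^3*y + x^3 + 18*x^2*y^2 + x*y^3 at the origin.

The Hessian of f at 0 has rank 0. Corank 2; j^3 = x^3 is a perfect cube, so E-series; the 4-jet and mu = 7 give E_7.

7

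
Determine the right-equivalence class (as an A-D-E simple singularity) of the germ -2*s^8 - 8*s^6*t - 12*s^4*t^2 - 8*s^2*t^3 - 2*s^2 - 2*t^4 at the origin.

A3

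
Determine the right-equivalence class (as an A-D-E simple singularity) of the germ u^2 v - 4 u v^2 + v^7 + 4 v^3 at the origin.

D_{8}

The Hessian of f at 0 is [[0, 0], [0, 0]] with rank 0, so corank 2. A Groebner basis of the Jacobian ideal J(f) in C{u,v} is {u^2/7 + v^6 - 4*v^2/7, u^3 - 8*v^3, u*v - 2*v^2}; counting standard monomials gives mu = 8. Corank 2; j^3 = v*(u - 2*v)^2 has shape L^2 M (L != M), so D-series; mu = 8 gives D_8.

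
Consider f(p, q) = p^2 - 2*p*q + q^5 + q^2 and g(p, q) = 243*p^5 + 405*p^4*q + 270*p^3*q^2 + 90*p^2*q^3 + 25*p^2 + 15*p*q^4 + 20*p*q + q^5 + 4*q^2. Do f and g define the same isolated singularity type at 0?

Yes.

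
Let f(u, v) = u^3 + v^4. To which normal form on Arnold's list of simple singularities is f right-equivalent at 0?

The Hessian of f at 0 has rank 0. Corank 2; j^3 = u^3 is a perfect cube, so E-series; the 4-jet and mu = 6 give E_6.

E_{6}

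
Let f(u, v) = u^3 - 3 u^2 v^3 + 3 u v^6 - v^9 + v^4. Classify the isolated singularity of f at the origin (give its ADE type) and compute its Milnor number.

Type E6, Milnor number mu = 6.

The Hessian of f at 0 is [[0, 0], [0, 0]] with rank 0, so corank 2. A Groebner basis of the Jacobian ideal J(f) in C{u,v} is {v^3, u^2}; counting standard monomials gives mu = 6. Corank 2; j^3 = u^3 is a perfect cube, so E-series; the 4-jet and mu = 6 give E_6.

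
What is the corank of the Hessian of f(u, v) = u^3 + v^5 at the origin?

2

Hessian at 0 has rank 0.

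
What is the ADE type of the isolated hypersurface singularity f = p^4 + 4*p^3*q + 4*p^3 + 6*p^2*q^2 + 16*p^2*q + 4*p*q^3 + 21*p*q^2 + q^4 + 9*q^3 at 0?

D_{5}

The Hessian of f at 0 has rank 0. Corank 2; j^3 = (p + q)*(2*p + 3*q)^2 has shape L^2 M (L != M), so D-series; mu = 5 gives D_5.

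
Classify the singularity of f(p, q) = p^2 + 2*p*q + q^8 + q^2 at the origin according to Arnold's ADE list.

A_{7}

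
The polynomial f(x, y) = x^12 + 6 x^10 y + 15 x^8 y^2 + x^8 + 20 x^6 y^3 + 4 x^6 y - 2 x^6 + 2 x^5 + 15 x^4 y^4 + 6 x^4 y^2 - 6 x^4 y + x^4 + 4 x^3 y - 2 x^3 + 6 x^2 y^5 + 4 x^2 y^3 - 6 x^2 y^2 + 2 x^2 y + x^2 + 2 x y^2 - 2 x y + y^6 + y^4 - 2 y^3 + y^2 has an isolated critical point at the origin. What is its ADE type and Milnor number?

The Hessian of f at 0 is [[2, -2], [-2, 2]] with rank 1, so corank 1. A Groebner basis of the Jacobian ideal J(f) in C{x,y} is {x*y^2 - 5*x*y/4 + x/2 + 5*y^2/4 - y/2, -5*x*y/4 + x/2 + y^3 + 5*y^2/4 - y/2, x^2 - 2*x*y + y^2}; counting standard monomials gives mu = 5. Corank 1: A-series; mu = 5 gives A_5.

Type A5, Milnor number mu = 5.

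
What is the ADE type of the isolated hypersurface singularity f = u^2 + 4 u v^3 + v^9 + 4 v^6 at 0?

A8

The Hessian of f at 0 has rank 1. Corank 1: A-series; mu = 8 gives A_8.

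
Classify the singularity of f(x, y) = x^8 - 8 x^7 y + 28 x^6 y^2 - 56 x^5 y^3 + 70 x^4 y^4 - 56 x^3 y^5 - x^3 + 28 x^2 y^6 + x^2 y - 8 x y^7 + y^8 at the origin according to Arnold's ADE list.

D_9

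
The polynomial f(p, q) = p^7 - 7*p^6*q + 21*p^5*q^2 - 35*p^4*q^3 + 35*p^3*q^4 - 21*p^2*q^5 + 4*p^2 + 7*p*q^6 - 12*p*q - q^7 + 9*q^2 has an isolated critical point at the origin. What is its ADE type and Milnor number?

Type A6, Milnor number mu = 6.

The Hessian of f at 0 has rank 1. Corank 1: A-series; mu = 6 gives A_6.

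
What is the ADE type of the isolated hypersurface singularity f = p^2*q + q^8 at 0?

The Hessian of f at 0 has rank 0. Corank 2; j^3 = p^2*q has shape L^2 M (L != M), so D-series; mu = 9 gives D_9.

D_{9}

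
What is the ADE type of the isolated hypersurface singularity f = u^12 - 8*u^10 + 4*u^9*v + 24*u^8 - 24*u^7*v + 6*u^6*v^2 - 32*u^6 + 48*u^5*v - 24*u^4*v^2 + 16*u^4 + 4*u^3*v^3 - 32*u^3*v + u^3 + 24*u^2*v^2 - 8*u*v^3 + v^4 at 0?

The Hessian of f at 0 is [[0, 0], [0, 0]] with rank 0, so corank 2. A Groebner basis of the Jacobian ideal J(f) in C{u,v} is {v^4, u*v^2 - v^3/6, u^2}; counting standard monomials gives mu = 6. Corank 2; j^3 = u^3 is a perfect cube, so E-series; the 4-jet and mu = 6 give E_6.

E_6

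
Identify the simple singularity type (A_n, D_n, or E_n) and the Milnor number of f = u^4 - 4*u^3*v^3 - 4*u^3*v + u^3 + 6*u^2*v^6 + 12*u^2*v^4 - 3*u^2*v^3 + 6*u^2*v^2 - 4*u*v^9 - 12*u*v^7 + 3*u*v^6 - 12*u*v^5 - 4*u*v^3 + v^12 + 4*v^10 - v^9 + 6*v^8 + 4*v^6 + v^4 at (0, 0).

Type E_6, Milnor number mu = 6.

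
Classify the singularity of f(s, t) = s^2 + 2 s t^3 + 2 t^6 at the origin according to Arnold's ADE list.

A_5

The Hessian of f at 0 is [[2, 0], [0, 0]] with rank 1, so corank 1. A Groebner basis of the Jacobian ideal J(f) in C{s,t} is {s*t^2, s + t^3, s^2}; counting standard monomials gives mu = 5. Corank 1: A-series; mu = 5 gives A_5.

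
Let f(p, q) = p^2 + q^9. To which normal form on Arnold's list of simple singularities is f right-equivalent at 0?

The Hessian of f at 0 has rank 1. Corank 1: A-series; mu = 8 gives A_8.

A8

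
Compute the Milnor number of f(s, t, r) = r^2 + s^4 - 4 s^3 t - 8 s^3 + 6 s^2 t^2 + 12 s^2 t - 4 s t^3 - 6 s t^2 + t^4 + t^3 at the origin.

6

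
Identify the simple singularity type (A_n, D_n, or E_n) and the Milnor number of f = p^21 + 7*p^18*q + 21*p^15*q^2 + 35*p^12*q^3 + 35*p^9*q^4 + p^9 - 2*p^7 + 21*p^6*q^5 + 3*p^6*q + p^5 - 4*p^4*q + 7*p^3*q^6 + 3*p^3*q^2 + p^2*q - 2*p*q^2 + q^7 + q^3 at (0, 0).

Type D_8, Milnor number mu = 8.

The Hessian of f at 0 has rank 0. Corank 2; j^3 = q*(p - q)^2 has shape L^2 M (L != M), so D-series; mu = 8 gives D_8.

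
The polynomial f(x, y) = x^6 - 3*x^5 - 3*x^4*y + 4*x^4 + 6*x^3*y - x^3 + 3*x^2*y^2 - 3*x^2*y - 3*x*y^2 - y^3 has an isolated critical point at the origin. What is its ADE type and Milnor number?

Type E6, Milnor number mu = 6.

The Hessian of f at 0 has rank 0. Corank 2; j^3 = -(x + y)^3 is a perfect cube, so E-series; the 4-jet and mu = 6 give E_6.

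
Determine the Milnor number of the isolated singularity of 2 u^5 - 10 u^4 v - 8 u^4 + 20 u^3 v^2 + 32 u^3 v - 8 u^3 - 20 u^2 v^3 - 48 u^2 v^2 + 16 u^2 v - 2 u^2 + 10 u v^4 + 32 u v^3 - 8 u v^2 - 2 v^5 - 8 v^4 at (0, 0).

4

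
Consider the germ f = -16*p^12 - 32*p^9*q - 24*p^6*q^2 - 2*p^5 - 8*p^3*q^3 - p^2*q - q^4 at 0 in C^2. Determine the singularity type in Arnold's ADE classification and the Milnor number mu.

Type D5, Milnor number mu = 5.

The Hessian of f at 0 is [[0, 0], [0, 0]] with rank 0, so corank 2. A Groebner basis of the Jacobian ideal J(f) in C{p,q} is {p^3, p^2/4 + q^3, p*q}; counting standard monomials gives mu = 5. Corank 2; j^3 = -p^2*q has shape L^2 M (L != M), so D-series; mu = 5 gives D_5.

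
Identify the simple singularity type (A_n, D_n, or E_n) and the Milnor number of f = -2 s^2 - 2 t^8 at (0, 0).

Type A7, Milnor number mu = 7.

The Hessian of f at 0 has rank 1. Corank 1: A-series; mu = 7 gives A_7.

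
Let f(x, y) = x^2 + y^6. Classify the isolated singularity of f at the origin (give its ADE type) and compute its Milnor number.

The Hessian of f at 0 has rank 1. Corank 1: A-series; mu = 5 gives A_5.

Type A_5, Milnor number mu = 5.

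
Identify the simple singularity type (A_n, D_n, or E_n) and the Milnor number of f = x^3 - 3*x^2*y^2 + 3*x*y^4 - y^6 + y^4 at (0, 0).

Type E6, Milnor number mu = 6.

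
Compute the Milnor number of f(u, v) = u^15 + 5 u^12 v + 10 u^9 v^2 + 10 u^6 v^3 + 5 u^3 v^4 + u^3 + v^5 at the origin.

8

The Hessian of f at 0 is [[0, 0], [0, 0]] with rank 0, so corank 2. A Groebner basis of the Jacobian ideal J(f) in C{u,v} is {v^4, u^2}; counting standard monomials gives mu = 8. Corank 2; j^3 = u^3 is a perfect cube, so E-series; the 5-jet and mu = 8 give E_8.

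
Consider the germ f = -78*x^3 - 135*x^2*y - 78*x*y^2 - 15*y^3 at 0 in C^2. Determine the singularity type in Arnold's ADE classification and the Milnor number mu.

Type D_4, Milnor number mu = 4.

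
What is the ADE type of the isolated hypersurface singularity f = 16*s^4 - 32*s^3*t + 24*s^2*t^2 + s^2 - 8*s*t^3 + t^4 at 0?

A3

The Hessian of f at 0 is [[2, 0], [0, 0]] with rank 1, so corank 1. A Groebner basis of the Jacobian ideal J(f) in C{s,t} is {t^3, s}; counting standard monomials gives mu = 3. Corank 1: A-series; mu = 3 gives A_3.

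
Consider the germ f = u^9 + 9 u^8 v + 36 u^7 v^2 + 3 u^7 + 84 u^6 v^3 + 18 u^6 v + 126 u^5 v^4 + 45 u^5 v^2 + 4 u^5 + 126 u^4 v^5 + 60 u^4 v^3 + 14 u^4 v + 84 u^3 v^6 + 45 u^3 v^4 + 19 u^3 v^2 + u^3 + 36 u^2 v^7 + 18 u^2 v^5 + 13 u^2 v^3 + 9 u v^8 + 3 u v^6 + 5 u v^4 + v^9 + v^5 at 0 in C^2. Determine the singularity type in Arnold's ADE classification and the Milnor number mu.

Type E8, Milnor number mu = 8.

The Hessian of f at 0 has rank 0. Corank 2; j^3 = u^3 is a perfect cube, so E-series; the 5-jet and mu = 8 give E_8.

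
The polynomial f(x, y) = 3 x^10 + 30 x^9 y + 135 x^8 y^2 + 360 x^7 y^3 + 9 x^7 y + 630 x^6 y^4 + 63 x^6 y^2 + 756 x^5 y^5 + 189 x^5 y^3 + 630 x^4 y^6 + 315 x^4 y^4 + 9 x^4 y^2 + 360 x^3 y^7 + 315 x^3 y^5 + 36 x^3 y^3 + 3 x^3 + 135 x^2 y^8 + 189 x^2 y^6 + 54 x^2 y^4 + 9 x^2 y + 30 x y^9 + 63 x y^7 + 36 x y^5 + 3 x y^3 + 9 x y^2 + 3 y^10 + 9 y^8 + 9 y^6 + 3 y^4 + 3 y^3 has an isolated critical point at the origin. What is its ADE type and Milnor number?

Type E_7, Milnor number mu = 7.

The Hessian of f at 0 is [[0, 0], [0, 0]] with rank 0, so corank 2. A Groebner basis of the Jacobian ideal J(f) in C{x,y} is {x^3 + 3*x^2*y + 6*x^2 + 12*x*y + 6*y^2, -3*x^2 + x*y^2 - 6*x*y - 3*y^2, 3*x^2 + 6*x*y + y^3 + 3*y^2}; counting standard monomials gives mu = 7. Corank 2; j^3 = 3*(x + y)^3 is a perfect cube, so E-series; the 4-jet and mu = 7 give E_7.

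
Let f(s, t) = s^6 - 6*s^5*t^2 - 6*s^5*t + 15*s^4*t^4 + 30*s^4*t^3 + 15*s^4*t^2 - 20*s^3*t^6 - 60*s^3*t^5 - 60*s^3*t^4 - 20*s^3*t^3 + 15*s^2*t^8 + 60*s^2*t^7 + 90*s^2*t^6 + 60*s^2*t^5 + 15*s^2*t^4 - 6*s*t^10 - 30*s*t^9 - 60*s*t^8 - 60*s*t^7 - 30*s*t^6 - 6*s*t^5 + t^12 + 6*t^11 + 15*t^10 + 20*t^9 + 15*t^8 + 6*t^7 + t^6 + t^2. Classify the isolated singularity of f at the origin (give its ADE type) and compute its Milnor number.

Type A_5, Milnor number mu = 5.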